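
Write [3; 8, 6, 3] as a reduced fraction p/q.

484/155

Fold from the inside: start with 3/1.
  6 + 1/3 = 19/3
  8 + 3/19 = 155/19
  3 + 19/155 = 484/155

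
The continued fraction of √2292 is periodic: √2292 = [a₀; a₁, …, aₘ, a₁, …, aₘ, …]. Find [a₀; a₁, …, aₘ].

a₀ = ⌊√2292⌋ = 47.

[47; 1, 6, 1, 94]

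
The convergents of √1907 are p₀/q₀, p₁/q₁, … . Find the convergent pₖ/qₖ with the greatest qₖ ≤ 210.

√1907 = [43; 1, 2, 43, 2, 1, 86, …] (period length 6).
Convergents:
  p_0/q_0 = 43/1
  p_1/q_1 = 44/1
  p_2/q_2 = 131/3
  p_3/q_3 = 5677/130
  p_4/q_4 = 11485/263
q_3 = 130 ≤ 210 < 263 = q_4, so the answer is 5677/130.

5677/130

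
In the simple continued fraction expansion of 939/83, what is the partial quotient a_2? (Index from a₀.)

939 = 11·83 + 26   →  a_0 = 11
83 = 3·26 + 5   →  a_1 = 3
26 = 5·5 + 1   →  a_2 = 5

5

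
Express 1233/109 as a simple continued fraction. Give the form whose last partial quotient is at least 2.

1233 = 11*109 + 34
109 = 3*34 + 7
34 = 4*7 + 6
7 = 1*6 + 1
6 = 6*1 + 0  (stop)
So 1233/109 = [11; 3, 4, 1, 6].

[11; 3, 4, 1, 6]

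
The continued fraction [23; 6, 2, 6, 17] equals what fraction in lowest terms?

33366/1441

Fold from the inside: start with 17/1.
  6 + 1/17 = 103/17
  2 + 17/103 = 223/103
  6 + 103/223 = 1441/223
  23 + 223/1441 = 33366/1441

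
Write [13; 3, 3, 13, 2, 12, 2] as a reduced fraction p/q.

95313/7166

Using pₖ = aₖpₖ₋₁ + pₖ₋₂ and qₖ = aₖqₖ₋₁ + qₖ₋₂:
  k=0: a=13, p=13, q=1
  k=1: a=3, p=40, q=3
  k=2: a=3, p=133, q=10
  k=3: a=13, p=1769, q=133
  k=4: a=2, p=3671, q=276
  k=5: a=12, p=45821, q=3445
  k=6: a=2, p=95313, q=7166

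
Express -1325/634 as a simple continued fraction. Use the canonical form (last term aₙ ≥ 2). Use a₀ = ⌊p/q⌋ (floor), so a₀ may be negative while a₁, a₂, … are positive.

[-3; 1, 10, 8, 7]

-1325 = -3*634 + 577
634 = 1*577 + 57
577 = 10*57 + 7
57 = 8*7 + 1
7 = 7*1 + 0  (stop)
So -1325/634 = [-3; 1, 10, 8, 7].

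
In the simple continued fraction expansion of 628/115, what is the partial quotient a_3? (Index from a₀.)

1

628 = 5·115 + 53   →  a_0 = 5
115 = 2·53 + 9   →  a_1 = 2
53 = 5·9 + 8   →  a_2 = 5
9 = 1·8 + 1   →  a_3 = 1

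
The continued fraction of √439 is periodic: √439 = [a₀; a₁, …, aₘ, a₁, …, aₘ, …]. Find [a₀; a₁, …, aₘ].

[20; 1, 19, 1, 40]

a₀ = ⌊√439⌋ = 20.
With m₀=0, d₀=1 and mₖ₊₁ = dₖaₖ − mₖ, dₖ₊₁ = (n − mₖ₊₁²)/dₖ, aₖ₊₁ = ⌊(a₀+mₖ₊₁)/dₖ₊₁⌋:
  k=1: m=20, d=39, a=1
  k=2: m=19, d=2, a=19
  k=3: m=19, d=39, a=1
  k=4: m=20, d=1, a=40
d=1 and a=2a₀=40 at k=4, so the next step gives (m, d) = (20, 39) again — its k=1 value — and the period has length 4.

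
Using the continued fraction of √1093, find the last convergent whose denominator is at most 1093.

18018/545

√1093 = [33; 16, 1, 1, 16, 66, …] (period length 5).
Convergents:
  p_0/q_0 = 33/1
  p_1/q_1 = 529/16
  p_2/q_2 = 562/17
  p_3/q_3 = 1091/33
  p_4/q_4 = 18018/545
  p_5/q_5 = 1190279/36003
q_4 = 545 ≤ 1093 < 36003 = q_5, so the answer is 18018/545.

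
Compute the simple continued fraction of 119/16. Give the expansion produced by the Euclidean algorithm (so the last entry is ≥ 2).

119 = 7×16 + 7
16 = 2×7 + 2
7 = 3×2 + 1
2 = 2×1 + 0  (stop)
So 119/16 = [7; 2, 3, 2].

[7; 2, 3, 2]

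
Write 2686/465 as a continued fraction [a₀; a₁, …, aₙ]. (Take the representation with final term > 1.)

2686 = 5·465 + 361
465 = 1·361 + 104
361 = 3·104 + 49
104 = 2·49 + 6
49 = 8·6 + 1
6 = 6·1 + 0  (stop)
So 2686/465 = [5; 1, 3, 2, 8, 6].

[5; 1, 3, 2, 8, 6]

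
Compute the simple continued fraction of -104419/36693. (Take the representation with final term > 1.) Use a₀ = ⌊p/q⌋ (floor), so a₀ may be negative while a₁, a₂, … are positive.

-104419 = -3·36693 + 5660
36693 = 6·5660 + 2733
5660 = 2·2733 + 194
2733 = 14·194 + 17
194 = 11·17 + 7
17 = 2·7 + 3
7 = 2·3 + 1
3 = 3·1 + 0  (stop)
So -104419/36693 = [-3; 6, 2, 14, 11, 2, 2, 3].

[-3; 6, 2, 14, 11, 2, 2, 3]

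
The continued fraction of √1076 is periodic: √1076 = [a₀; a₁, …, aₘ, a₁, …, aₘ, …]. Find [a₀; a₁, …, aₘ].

[32; 1, 4, 16, 4, 1, 64]

a₀ = ⌊√1076⌋ = 32.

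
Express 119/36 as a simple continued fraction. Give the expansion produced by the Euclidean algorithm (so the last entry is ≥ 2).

119 = 3·36 + 11
36 = 3·11 + 3
11 = 3·3 + 2
3 = 1·2 + 1
2 = 2·1 + 0  (stop)
So 119/36 = [3; 3, 3, 1, 2].

[3; 3, 3, 1, 2]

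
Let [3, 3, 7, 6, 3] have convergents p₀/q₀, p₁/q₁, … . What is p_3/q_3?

448/135

Using pₖ = aₖpₖ₋₁ + pₖ₋₂, qₖ = aₖqₖ₋₁ + qₖ₋₂ (with p₋₁=1, p₋₂=0, q₋₁=0, q₋₂=1):
  k=0: a=3, p=3, q=1
  k=1: a=3, p=10, q=3
  k=2: a=7, p=73, q=22
  k=3: a=6, p=448, q=135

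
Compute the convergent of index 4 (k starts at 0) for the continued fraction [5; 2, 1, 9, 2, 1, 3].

326/61

Using pₖ = aₖpₖ₋₁ + pₖ₋₂, qₖ = aₖqₖ₋₁ + qₖ₋₂ (with p₋₁=1, p₋₂=0, q₋₁=0, q₋₂=1):
  k=0: a=5, p=5, q=1
  k=1: a=2, p=11, q=2
  k=2: a=1, p=16, q=3
  k=3: a=9, p=155, q=29
  k=4: a=2, p=326, q=61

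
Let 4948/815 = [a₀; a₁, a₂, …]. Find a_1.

4948 = 6·815 + 58   →  a_0 = 6
815 = 14·58 + 3   →  a_1 = 14

14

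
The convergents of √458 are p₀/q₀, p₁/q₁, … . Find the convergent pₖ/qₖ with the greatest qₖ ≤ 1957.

√458 = [21; 2, 2, 42, …] (period length 3).
Convergents:
  p_0/q_0 = 21/1
  p_1/q_1 = 43/2
  p_2/q_2 = 107/5
  p_3/q_3 = 4537/212
  p_4/q_4 = 9181/429
  p_5/q_5 = 22899/1070
  p_6/q_6 = 970939/45369
q_5 = 1070 ≤ 1957 < 45369 = q_6, so the answer is 22899/1070.

22899/1070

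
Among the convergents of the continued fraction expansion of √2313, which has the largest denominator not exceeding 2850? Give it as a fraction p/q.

49296/1025

√2313 = [48; 10, 1, 2, 10, 2, 1, 10, 96, …] (period length 8).
Convergents:
  p_0/q_0 = 48/1
  p_1/q_1 = 481/10
  p_2/q_2 = 529/11
  p_3/q_3 = 1539/32
  p_4/q_4 = 15919/331
  p_5/q_5 = 33377/694
  p_6/q_6 = 49296/1025
  p_7/q_7 = 526337/10944
q_6 = 1025 ≤ 2850 < 10944 = q_7, so the answer is 49296/1025.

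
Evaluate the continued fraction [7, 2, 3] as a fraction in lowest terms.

52/7

Fold from the inside: start with 3/1.
  2 + 1/3 = 7/3
  7 + 3/7 = 52/7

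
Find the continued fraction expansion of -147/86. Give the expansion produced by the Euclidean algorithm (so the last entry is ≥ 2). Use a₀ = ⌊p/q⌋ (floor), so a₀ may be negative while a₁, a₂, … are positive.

[-2; 3, 2, 3, 1, 2]

-147 = -2×86 + 25
86 = 3×25 + 11
25 = 2×11 + 3
11 = 3×3 + 2
3 = 1×2 + 1
2 = 2×1 + 0  (stop)
So -147/86 = [-2; 3, 2, 3, 1, 2].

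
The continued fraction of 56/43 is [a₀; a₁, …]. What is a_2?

3

56 = 1·43 + 13   →  a_0 = 1
43 = 3·13 + 4   →  a_1 = 3
13 = 3·4 + 1   →  a_2 = 3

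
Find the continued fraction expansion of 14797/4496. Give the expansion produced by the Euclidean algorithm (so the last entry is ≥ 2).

14797 = 3·4496 + 1309
4496 = 3·1309 + 569
1309 = 2·569 + 171
569 = 3·171 + 56
171 = 3·56 + 3
56 = 18·3 + 2
3 = 1·2 + 1
2 = 2·1 + 0  (stop)
So 14797/4496 = [3; 3, 2, 3, 3, 18, 1, 2].

[3; 3, 2, 3, 3, 18, 1, 2]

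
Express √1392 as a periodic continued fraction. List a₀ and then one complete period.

a₀ = ⌊√1392⌋ = 37.
With m₀=0, d₀=1 and mₖ₊₁ = dₖaₖ − mₖ, dₖ₊₁ = (n − mₖ₊₁²)/dₖ, aₖ₊₁ = ⌊(a₀+mₖ₊₁)/dₖ₊₁⌋:
  k=1: m=37, d=23, a=3
  k=2: m=32, d=16, a=4
  k=3: m=32, d=23, a=3
  k=4: m=37, d=1, a=74
d=1 and a=2a₀=74 at k=4, so the next step gives (m, d) = (37, 23) again — its k=1 value — and the period has length 4.

[37; 3, 4, 3, 74]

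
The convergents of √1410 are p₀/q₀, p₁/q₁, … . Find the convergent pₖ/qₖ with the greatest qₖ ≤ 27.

√1410 = [37; 1, 1, 4, 1, 1, 74, …] (period length 6).
Convergents:
  p_0/q_0 = 37/1
  p_1/q_1 = 38/1
  p_2/q_2 = 75/2
  p_3/q_3 = 338/9
  p_4/q_4 = 413/11
  p_5/q_5 = 751/20
  p_6/q_6 = 55987/1491
q_5 = 20 ≤ 27 < 1491 = q_6, so the answer is 751/20.

751/20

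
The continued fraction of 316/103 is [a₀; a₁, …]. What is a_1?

316 = 3·103 + 7   →  a_0 = 3
103 = 14·7 + 5   →  a_1 = 14

14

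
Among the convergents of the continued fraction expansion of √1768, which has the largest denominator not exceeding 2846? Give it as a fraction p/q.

√1768 = [42; 21, 84, …] (period length 2).
Convergents:
  p_0/q_0 = 42/1
  p_1/q_1 = 883/21
  p_2/q_2 = 74214/1765
  p_3/q_3 = 1559377/37086
q_2 = 1765 ≤ 2846 < 37086 = q_3, so the answer is 74214/1765.

74214/1765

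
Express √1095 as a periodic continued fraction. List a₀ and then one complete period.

[33; 11, 66]

a₀ = ⌊√1095⌋ = 33.
With m₀=0, d₀=1 and mₖ₊₁ = dₖaₖ − mₖ, dₖ₊₁ = (n − mₖ₊₁²)/dₖ, aₖ₊₁ = ⌊(a₀+mₖ₊₁)/dₖ₊₁⌋:
  k=1: m=33, d=6, a=11
  k=2: m=33, d=1, a=66
d=1 and a=2a₀=66 at k=2, so the next step gives (m, d) = (33, 6) again — its k=1 value — and the period has length 2.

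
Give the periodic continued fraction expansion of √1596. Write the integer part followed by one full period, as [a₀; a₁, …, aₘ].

[39; 1, 18, 1, 78]

a₀ = ⌊√1596⌋ = 39.
With m₀=0, d₀=1 and mₖ₊₁ = dₖaₖ − mₖ, dₖ₊₁ = (n − mₖ₊₁²)/dₖ, aₖ₊₁ = ⌊(a₀+mₖ₊₁)/dₖ₊₁⌋:
  k=1: m=39, d=75, a=1
  k=2: m=36, d=4, a=18
  k=3: m=36, d=75, a=1
  k=4: m=39, d=1, a=78
d=1 and a=2a₀=78 at k=4, so the next step gives (m, d) = (39, 75) again — its k=1 value — and the period has length 4.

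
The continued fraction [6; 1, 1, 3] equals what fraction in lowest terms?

46/7

Using pₖ = aₖpₖ₋₁ + pₖ₋₂ and qₖ = aₖqₖ₋₁ + qₖ₋₂:
  k=0: a=6, p=6, q=1
  k=1: a=1, p=7, q=1
  k=2: a=1, p=13, q=2
  k=3: a=3, p=46, q=7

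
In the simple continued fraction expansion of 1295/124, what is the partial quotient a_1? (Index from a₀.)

2

1295 = 10·124 + 55   →  a_0 = 10
124 = 2·55 + 14   →  a_1 = 2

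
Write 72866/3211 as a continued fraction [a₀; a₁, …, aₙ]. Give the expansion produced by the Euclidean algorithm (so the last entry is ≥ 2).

72866 = 22·3211 + 2224
3211 = 1·2224 + 987
2224 = 2·987 + 250
987 = 3·250 + 237
250 = 1·237 + 13
237 = 18·13 + 3
13 = 4·3 + 1
3 = 3·1 + 0  (stop)
So 72866/3211 = [22; 1, 2, 3, 1, 18, 4, 3].

[22; 1, 2, 3, 1, 18, 4, 3]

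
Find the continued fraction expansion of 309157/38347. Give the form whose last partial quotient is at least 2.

309157 = 8×38347 + 2381
38347 = 16×2381 + 251
2381 = 9×251 + 122
251 = 2×122 + 7
122 = 17×7 + 3
7 = 2×3 + 1
3 = 3×1 + 0  (stop)
So 309157/38347 = [8; 16, 9, 2, 17, 2, 3].

[8; 16, 9, 2, 17, 2, 3]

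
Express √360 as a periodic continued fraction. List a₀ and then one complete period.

[18; 1, 36]

a₀ = ⌊√360⌋ = 18.
With m₀=0, d₀=1 and mₖ₊₁ = dₖaₖ − mₖ, dₖ₊₁ = (n − mₖ₊₁²)/dₖ, aₖ₊₁ = ⌊(a₀+mₖ₊₁)/dₖ₊₁⌋:
  k=1: m=18, d=36, a=1
  k=2: m=18, d=1, a=36
d=1 and a=2a₀=36 at k=2, so the next step gives (m, d) = (18, 36) again — its k=1 value — and the period has length 2.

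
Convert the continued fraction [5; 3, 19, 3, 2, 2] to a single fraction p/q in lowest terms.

5333/1001

Fold from the inside: start with 2/1.
  2 + 1/2 = 5/2
  3 + 2/5 = 17/5
  19 + 5/17 = 328/17
  3 + 17/328 = 1001/328
  5 + 328/1001 = 5333/1001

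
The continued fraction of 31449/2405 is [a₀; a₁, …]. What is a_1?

31449 = 13·2405 + 184   →  a_0 = 13
2405 = 13·184 + 13   →  a_1 = 13

13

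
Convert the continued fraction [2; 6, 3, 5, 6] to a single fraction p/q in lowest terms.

1349/625

Fold from the inside: start with 6/1.
  5 + 1/6 = 31/6
  3 + 6/31 = 99/31
  6 + 31/99 = 625/99
  2 + 99/625 = 1349/625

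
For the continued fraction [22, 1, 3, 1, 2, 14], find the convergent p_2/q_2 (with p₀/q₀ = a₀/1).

Using pₖ = aₖpₖ₋₁ + pₖ₋₂, qₖ = aₖqₖ₋₁ + qₖ₋₂ (with p₋₁=1, p₋₂=0, q₋₁=0, q₋₂=1):
  k=0: a=22, p=22, q=1
  k=1: a=1, p=23, q=1
  k=2: a=3, p=91, q=4

91/4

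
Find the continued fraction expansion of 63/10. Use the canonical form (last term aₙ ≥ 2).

63 = 6·10 + 3
10 = 3·3 + 1
3 = 3·1 + 0  (stop)
So 63/10 = [6; 3, 3].

[6; 3, 3]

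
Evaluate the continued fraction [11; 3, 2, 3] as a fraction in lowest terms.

Using pₖ = aₖpₖ₋₁ + pₖ₋₂ and qₖ = aₖqₖ₋₁ + qₖ₋₂:
  k=0: a=11, p=11, q=1
  k=1: a=3, p=34, q=3
  k=2: a=2, p=79, q=7
  k=3: a=3, p=271, q=24

271/24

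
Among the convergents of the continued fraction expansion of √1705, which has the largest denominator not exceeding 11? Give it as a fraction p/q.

√1705 = [41; 3, 2, 3, 82, …] (period length 4).
Convergents:
  p_0/q_0 = 41/1
  p_1/q_1 = 124/3
  p_2/q_2 = 289/7
  p_3/q_3 = 991/24
q_2 = 7 ≤ 11 < 24 = q_3, so the answer is 289/7.

289/7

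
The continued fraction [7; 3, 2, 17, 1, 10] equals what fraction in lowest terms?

Fold from the inside: start with 10/1.
  1 + 1/10 = 11/10
  17 + 10/11 = 197/11
  2 + 11/197 = 405/197
  3 + 197/405 = 1412/405
  7 + 405/1412 = 10289/1412

10289/1412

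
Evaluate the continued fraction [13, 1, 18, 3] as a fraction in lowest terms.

Using pₖ = aₖpₖ₋₁ + pₖ₋₂ and qₖ = aₖqₖ₋₁ + qₖ₋₂:
  k=0: a=13, p=13, q=1
  k=1: a=1, p=14, q=1
  k=2: a=18, p=265, q=19
  k=3: a=3, p=809, q=58

809/58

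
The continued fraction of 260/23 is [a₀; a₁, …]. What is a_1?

3

260 = 11·23 + 7   →  a_0 = 11
23 = 3·7 + 2   →  a_1 = 3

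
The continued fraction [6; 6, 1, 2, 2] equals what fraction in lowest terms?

Fold from the inside: start with 2/1.
  2 + 1/2 = 5/2
  1 + 2/5 = 7/5
  6 + 5/7 = 47/7
  6 + 7/47 = 289/47

289/47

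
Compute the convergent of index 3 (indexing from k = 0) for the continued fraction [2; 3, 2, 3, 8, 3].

55/24

Using pₖ = aₖpₖ₋₁ + pₖ₋₂, qₖ = aₖqₖ₋₁ + qₖ₋₂ (with p₋₁=1, p₋₂=0, q₋₁=0, q₋₂=1):
  k=0: a=2, p=2, q=1
  k=1: a=3, p=7, q=3
  k=2: a=2, p=16, q=7
  k=3: a=3, p=55, q=24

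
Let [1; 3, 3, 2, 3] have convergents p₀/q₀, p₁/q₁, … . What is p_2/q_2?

13/10

Using pₖ = aₖpₖ₋₁ + pₖ₋₂, qₖ = aₖqₖ₋₁ + qₖ₋₂ (with p₋₁=1, p₋₂=0, q₋₁=0, q₋₂=1):
  k=0: a=1, p=1, q=1
  k=1: a=3, p=4, q=3
  k=2: a=3, p=13, q=10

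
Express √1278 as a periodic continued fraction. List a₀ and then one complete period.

[35; 1, 2, 1, 70]

a₀ = ⌊√1278⌋ = 35.
With m₀=0, d₀=1 and mₖ₊₁ = dₖaₖ − mₖ, dₖ₊₁ = (n − mₖ₊₁²)/dₖ, aₖ₊₁ = ⌊(a₀+mₖ₊₁)/dₖ₊₁⌋:
  k=1: m=35, d=53, a=1
  k=2: m=18, d=18, a=2
  k=3: m=18, d=53, a=1
  k=4: m=35, d=1, a=70
d=1 and a=2a₀=70 at k=4, so the next step gives (m, d) = (35, 53) again — its k=1 value — and the period has length 4.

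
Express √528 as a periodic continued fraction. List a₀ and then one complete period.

a₀ = ⌊√528⌋ = 22.
With m₀=0, d₀=1 and mₖ₊₁ = dₖaₖ − mₖ, dₖ₊₁ = (n − mₖ₊₁²)/dₖ, aₖ₊₁ = ⌊(a₀+mₖ₊₁)/dₖ₊₁⌋:
  k=1: m=22, d=44, a=1
  k=2: m=22, d=1, a=44
d=1 and a=2a₀=44 at k=2, so the next step gives (m, d) = (22, 44) again — its k=1 value — and the period has length 2.

[22; 1, 44]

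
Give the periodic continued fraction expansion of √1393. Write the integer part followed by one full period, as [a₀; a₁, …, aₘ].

a₀ = ⌊√1393⌋ = 37.
With m₀=0, d₀=1 and mₖ₊₁ = dₖaₖ − mₖ, dₖ₊₁ = (n − mₖ₊₁²)/dₖ, aₖ₊₁ = ⌊(a₀+mₖ₊₁)/dₖ₊₁⌋:
  k=1: m=37, d=24, a=3
  k=2: m=35, d=7, a=10
  k=3: m=35, d=24, a=3
  k=4: m=37, d=1, a=74
d=1 and a=2a₀=74 at k=4, so the next step gives (m, d) = (37, 24) again — its k=1 value — and the period has length 4.

[37; 3, 10, 3, 74]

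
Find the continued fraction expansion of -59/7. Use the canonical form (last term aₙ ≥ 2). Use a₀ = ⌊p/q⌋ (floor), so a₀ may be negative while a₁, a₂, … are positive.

[-9; 1, 1, 3]

-59 = -9×7 + 4
7 = 1×4 + 3
4 = 1×3 + 1
3 = 3×1 + 0  (stop)
So -59/7 = [-9; 1, 1, 3].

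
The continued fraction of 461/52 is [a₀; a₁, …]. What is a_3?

2

461 = 8·52 + 45   →  a_0 = 8
52 = 1·45 + 7   →  a_1 = 1
45 = 6·7 + 3   →  a_2 = 6
7 = 2·3 + 1   →  a_3 = 2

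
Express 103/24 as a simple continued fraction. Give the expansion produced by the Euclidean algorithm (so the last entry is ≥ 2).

103 = 4*24 + 7
24 = 3*7 + 3
7 = 2*3 + 1
3 = 3*1 + 0  (stop)
So 103/24 = [4; 3, 2, 3].

[4; 3, 2, 3]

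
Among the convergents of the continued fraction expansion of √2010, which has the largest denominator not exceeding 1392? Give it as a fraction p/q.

√2010 = [44; 1, 4, 1, 88, …] (period length 4).
Convergents:
  p_0/q_0 = 44/1
  p_1/q_1 = 45/1
  p_2/q_2 = 224/5
  p_3/q_3 = 269/6
  p_4/q_4 = 23896/533
  p_5/q_5 = 24165/539
  p_6/q_6 = 120556/2689
q_5 = 539 ≤ 1392 < 2689 = q_6, so the answer is 24165/539.

24165/539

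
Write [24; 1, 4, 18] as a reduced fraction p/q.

Fold from the inside: start with 18/1.
  4 + 1/18 = 73/18
  1 + 18/73 = 91/73
  24 + 73/91 = 2257/91

2257/91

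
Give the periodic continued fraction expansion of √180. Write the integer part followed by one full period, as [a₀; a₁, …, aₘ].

[13; 2, 2, 2, 26]

a₀ = ⌊√180⌋ = 13.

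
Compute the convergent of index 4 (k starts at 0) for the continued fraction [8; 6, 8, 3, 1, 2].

Using pₖ = aₖpₖ₋₁ + pₖ₋₂, qₖ = aₖqₖ₋₁ + qₖ₋₂ (with p₋₁=1, p₋₂=0, q₋₁=0, q₋₂=1):
  k=0: a=8, p=8, q=1
  k=1: a=6, p=49, q=6
  k=2: a=8, p=400, q=49
  k=3: a=3, p=1249, q=153
  k=4: a=1, p=1649, q=202

1649/202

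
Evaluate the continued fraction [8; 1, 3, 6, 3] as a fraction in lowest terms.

Using pₖ = aₖpₖ₋₁ + pₖ₋₂ and qₖ = aₖqₖ₋₁ + qₖ₋₂:
  k=0: a=8, p=8, q=1
  k=1: a=1, p=9, q=1
  k=2: a=3, p=35, q=4
  k=3: a=6, p=219, q=25
  k=4: a=3, p=692, q=79

692/79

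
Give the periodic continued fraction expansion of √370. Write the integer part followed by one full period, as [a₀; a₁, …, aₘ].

[19; 4, 4, 38]

a₀ = ⌊√370⌋ = 19.
With m₀=0, d₀=1 and mₖ₊₁ = dₖaₖ − mₖ, dₖ₊₁ = (n − mₖ₊₁²)/dₖ, aₖ₊₁ = ⌊(a₀+mₖ₊₁)/dₖ₊₁⌋:
  k=1: m=19, d=9, a=4
  k=2: m=17, d=9, a=4
  k=3: m=19, d=1, a=38
d=1 and a=2a₀=38 at k=3, so the next step gives (m, d) = (19, 9) again — its k=1 value — and the period has length 3.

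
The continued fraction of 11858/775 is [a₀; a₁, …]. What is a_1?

3

11858 = 15·775 + 233   →  a_0 = 15
775 = 3·233 + 76   →  a_1 = 3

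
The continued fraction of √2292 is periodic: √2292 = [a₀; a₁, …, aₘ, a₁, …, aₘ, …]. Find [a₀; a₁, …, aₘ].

[47; 1, 6, 1, 94]

a₀ = ⌊√2292⌋ = 47.
With m₀=0, d₀=1 and mₖ₊₁ = dₖaₖ − mₖ, dₖ₊₁ = (n − mₖ₊₁²)/dₖ, aₖ₊₁ = ⌊(a₀+mₖ₊₁)/dₖ₊₁⌋:
  k=1: m=47, d=83, a=1
  k=2: m=36, d=12, a=6
  k=3: m=36, d=83, a=1
  k=4: m=47, d=1, a=94
d=1 and a=2a₀=94 at k=4, so the next step gives (m, d) = (47, 83) again — its k=1 value — and the period has length 4.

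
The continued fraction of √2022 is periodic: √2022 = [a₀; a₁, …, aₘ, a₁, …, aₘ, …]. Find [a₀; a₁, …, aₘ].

[44; 1, 28, 1, 88]

a₀ = ⌊√2022⌋ = 44.
With m₀=0, d₀=1 and mₖ₊₁ = dₖaₖ − mₖ, dₖ₊₁ = (n − mₖ₊₁²)/dₖ, aₖ₊₁ = ⌊(a₀+mₖ₊₁)/dₖ₊₁⌋:
  k=1: m=44, d=86, a=1
  k=2: m=42, d=3, a=28
  k=3: m=42, d=86, a=1
  k=4: m=44, d=1, a=88
d=1 and a=2a₀=88 at k=4, so the next step gives (m, d) = (44, 86) again — its k=1 value — and the period has length 4.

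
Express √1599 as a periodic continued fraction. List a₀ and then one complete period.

[39; 1, 78]

a₀ = ⌊√1599⌋ = 39.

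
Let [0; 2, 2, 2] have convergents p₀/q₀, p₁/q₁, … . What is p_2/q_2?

Using pₖ = aₖpₖ₋₁ + pₖ₋₂, qₖ = aₖqₖ₋₁ + qₖ₋₂ (with p₋₁=1, p₋₂=0, q₋₁=0, q₋₂=1):
  k=0: a=0, p=0, q=1
  k=1: a=2, p=1, q=2
  k=2: a=2, p=2, q=5

2/5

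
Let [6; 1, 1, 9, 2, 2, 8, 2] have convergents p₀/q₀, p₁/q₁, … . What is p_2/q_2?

13/2

Using pₖ = aₖpₖ₋₁ + pₖ₋₂, qₖ = aₖqₖ₋₁ + qₖ₋₂ (with p₋₁=1, p₋₂=0, q₋₁=0, q₋₂=1):
  k=0: a=6, p=6, q=1
  k=1: a=1, p=7, q=1
  k=2: a=1, p=13, q=2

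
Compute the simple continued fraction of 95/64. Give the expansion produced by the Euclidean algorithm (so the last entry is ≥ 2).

[1; 2, 15, 2]

95 = 1*64 + 31
64 = 2*31 + 2
31 = 15*2 + 1
2 = 2*1 + 0  (stop)
So 95/64 = [1; 2, 15, 2].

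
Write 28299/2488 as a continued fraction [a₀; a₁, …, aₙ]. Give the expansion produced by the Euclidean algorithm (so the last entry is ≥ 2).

28299 = 11*2488 + 931
2488 = 2*931 + 626
931 = 1*626 + 305
626 = 2*305 + 16
305 = 19*16 + 1
16 = 16*1 + 0  (stop)
So 28299/2488 = [11; 2, 1, 2, 19, 16].

[11; 2, 1, 2, 19, 16]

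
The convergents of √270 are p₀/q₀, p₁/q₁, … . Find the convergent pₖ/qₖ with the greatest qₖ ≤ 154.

√270 = [16; 2, 3, 6, 3, 2, 32, …] (period length 6).
Convergents:
  p_0/q_0 = 16/1
  p_1/q_1 = 33/2
  p_2/q_2 = 115/7
  p_3/q_3 = 723/44
  p_4/q_4 = 2284/139
  p_5/q_5 = 5291/322
q_4 = 139 ≤ 154 < 322 = q_5, so the answer is 2284/139.

2284/139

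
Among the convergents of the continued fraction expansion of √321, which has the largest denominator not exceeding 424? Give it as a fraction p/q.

√321 = [17; 1, 10, 1, 34, …] (period length 4).
Convergents:
  p_0/q_0 = 17/1
  p_1/q_1 = 18/1
  p_2/q_2 = 197/11
  p_3/q_3 = 215/12
  p_4/q_4 = 7507/419
  p_5/q_5 = 7722/431
q_4 = 419 ≤ 424 < 431 = q_5, so the answer is 7507/419.

7507/419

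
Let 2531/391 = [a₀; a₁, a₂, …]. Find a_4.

4

2531 = 6·391 + 185   →  a_0 = 6
391 = 2·185 + 21   →  a_1 = 2
185 = 8·21 + 17   →  a_2 = 8
21 = 1·17 + 4   →  a_3 = 1
17 = 4·4 + 1   →  a_4 = 4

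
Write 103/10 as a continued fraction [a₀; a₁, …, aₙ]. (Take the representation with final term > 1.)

[10; 3, 3]

103 = 10×10 + 3
10 = 3×3 + 1
3 = 3×1 + 0  (stop)
So 103/10 = [10; 3, 3].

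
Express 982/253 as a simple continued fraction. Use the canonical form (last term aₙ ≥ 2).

[3; 1, 7, 2, 3, 4]

982 = 3*253 + 223
253 = 1*223 + 30
223 = 7*30 + 13
30 = 2*13 + 4
13 = 3*4 + 1
4 = 4*1 + 0  (stop)
So 982/253 = [3; 1, 7, 2, 3, 4].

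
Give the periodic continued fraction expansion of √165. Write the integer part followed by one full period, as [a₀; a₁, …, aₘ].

[12; 1, 5, 2, 5, 1, 24]

a₀ = ⌊√165⌋ = 12.
With m₀=0, d₀=1 and mₖ₊₁ = dₖaₖ − mₖ, dₖ₊₁ = (n − mₖ₊₁²)/dₖ, aₖ₊₁ = ⌊(a₀+mₖ₊₁)/dₖ₊₁⌋:
  k=1: m=12, d=21, a=1
  k=2: m=9, d=4, a=5
  k=3: m=11, d=11, a=2
  k=4: m=11, d=4, a=5
  k=5: m=9, d=21, a=1
  k=6: m=12, d=1, a=24
d=1 and a=2a₀=24 at k=6, so the next step gives (m, d) = (12, 21) again — its k=1 value — and the period has length 6.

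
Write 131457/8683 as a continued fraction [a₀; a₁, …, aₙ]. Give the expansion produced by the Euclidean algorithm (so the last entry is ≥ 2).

131457 = 15*8683 + 1212
8683 = 7*1212 + 199
1212 = 6*199 + 18
199 = 11*18 + 1
18 = 18*1 + 0  (stop)
So 131457/8683 = [15; 7, 6, 11, 18].

[15; 7, 6, 11, 18]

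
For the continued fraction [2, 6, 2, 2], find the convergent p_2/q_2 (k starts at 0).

Using pₖ = aₖpₖ₋₁ + pₖ₋₂, qₖ = aₖqₖ₋₁ + qₖ₋₂ (with p₋₁=1, p₋₂=0, q₋₁=0, q₋₂=1):
  k=0: a=2, p=2, q=1
  k=1: a=6, p=13, q=6
  k=2: a=2, p=28, q=13

28/13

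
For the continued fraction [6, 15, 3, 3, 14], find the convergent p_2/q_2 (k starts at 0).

279/46

Using pₖ = aₖpₖ₋₁ + pₖ₋₂, qₖ = aₖqₖ₋₁ + qₖ₋₂ (with p₋₁=1, p₋₂=0, q₋₁=0, q₋₂=1):
  k=0: a=6, p=6, q=1
  k=1: a=15, p=91, q=15
  k=2: a=3, p=279, q=46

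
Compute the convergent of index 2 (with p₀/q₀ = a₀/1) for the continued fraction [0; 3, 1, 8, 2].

1/4

Using pₖ = aₖpₖ₋₁ + pₖ₋₂, qₖ = aₖqₖ₋₁ + qₖ₋₂ (with p₋₁=1, p₋₂=0, q₋₁=0, q₋₂=1):
  k=0: a=0, p=0, q=1
  k=1: a=3, p=1, q=3
  k=2: a=1, p=1, q=4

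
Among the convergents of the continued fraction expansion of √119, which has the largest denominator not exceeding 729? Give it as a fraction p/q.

2629/241

√119 = [10; 1, 9, 1, 20, …] (period length 4).
Convergents:
  p_0/q_0 = 10/1
  p_1/q_1 = 11/1
  p_2/q_2 = 109/10
  p_3/q_3 = 120/11
  p_4/q_4 = 2509/230
  p_5/q_5 = 2629/241
  p_6/q_6 = 26170/2399
q_5 = 241 ≤ 729 < 2399 = q_6, so the answer is 2629/241.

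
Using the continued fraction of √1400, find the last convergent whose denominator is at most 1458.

33413/893

√1400 = [37; 2, 2, 2, 74, …] (period length 4).
Convergents:
  p_0/q_0 = 37/1
  p_1/q_1 = 75/2
  p_2/q_2 = 187/5
  p_3/q_3 = 449/12
  p_4/q_4 = 33413/893
  p_5/q_5 = 67275/1798
q_4 = 893 ≤ 1458 < 1798 = q_5, so the answer is 33413/893.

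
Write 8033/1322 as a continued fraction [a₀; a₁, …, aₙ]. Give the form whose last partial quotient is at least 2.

[6; 13, 11, 4, 2]

8033 = 6×1322 + 101
1322 = 13×101 + 9
101 = 11×9 + 2
9 = 4×2 + 1
2 = 2×1 + 0  (stop)
So 8033/1322 = [6; 13, 11, 4, 2].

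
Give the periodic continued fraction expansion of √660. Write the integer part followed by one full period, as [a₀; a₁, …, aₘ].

[25; 1, 2, 4, 2, 1, 50]

a₀ = ⌊√660⌋ = 25.
With m₀=0, d₀=1 and mₖ₊₁ = dₖaₖ − mₖ, dₖ₊₁ = (n − mₖ₊₁²)/dₖ, aₖ₊₁ = ⌊(a₀+mₖ₊₁)/dₖ₊₁⌋:
  k=1: m=25, d=35, a=1
  k=2: m=10, d=16, a=2
  k=3: m=22, d=11, a=4
  k=4: m=22, d=16, a=2
  k=5: m=10, d=35, a=1
  k=6: m=25, d=1, a=50
d=1 and a=2a₀=50 at k=6, so the next step gives (m, d) = (25, 35) again — its k=1 value — and the period has length 6.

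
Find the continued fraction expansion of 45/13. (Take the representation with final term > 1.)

[3; 2, 6]

45 = 3*13 + 6
13 = 2*6 + 1
6 = 6*1 + 0  (stop)
So 45/13 = [3; 2, 6].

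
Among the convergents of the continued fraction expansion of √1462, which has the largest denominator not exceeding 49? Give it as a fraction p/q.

√1462 = [38; 4, 4, 4, 76, …] (period length 4).
Convergents:
  p_0/q_0 = 38/1
  p_1/q_1 = 153/4
  p_2/q_2 = 650/17
  p_3/q_3 = 2753/72
q_2 = 17 ≤ 49 < 72 = q_3, so the answer is 650/17.

650/17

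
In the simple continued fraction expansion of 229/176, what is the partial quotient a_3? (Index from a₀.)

229 = 1·176 + 53   →  a_0 = 1
176 = 3·53 + 17   →  a_1 = 3
53 = 3·17 + 2   →  a_2 = 3
17 = 8·2 + 1   →  a_3 = 8

8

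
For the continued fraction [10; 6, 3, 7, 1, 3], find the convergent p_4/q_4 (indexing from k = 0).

Using pₖ = aₖpₖ₋₁ + pₖ₋₂, qₖ = aₖqₖ₋₁ + qₖ₋₂ (with p₋₁=1, p₋₂=0, q₋₁=0, q₋₂=1):
  k=0: a=10, p=10, q=1
  k=1: a=6, p=61, q=6
  k=2: a=3, p=193, q=19
  k=3: a=7, p=1412, q=139
  k=4: a=1, p=1605, q=158

1605/158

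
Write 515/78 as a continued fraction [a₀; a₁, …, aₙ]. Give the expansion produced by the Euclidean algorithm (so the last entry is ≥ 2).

515 = 6*78 + 47
78 = 1*47 + 31
47 = 1*31 + 16
31 = 1*16 + 15
16 = 1*15 + 1
15 = 15*1 + 0  (stop)
So 515/78 = [6; 1, 1, 1, 1, 15].

[6; 1, 1, 1, 1, 15]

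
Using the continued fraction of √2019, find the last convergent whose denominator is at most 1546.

60615/1349

√2019 = [44; 1, 13, 1, 88, …] (period length 4).
Convergents:
  p_0/q_0 = 44/1
  p_1/q_1 = 45/1
  p_2/q_2 = 629/14
  p_3/q_3 = 674/15
  p_4/q_4 = 59941/1334
  p_5/q_5 = 60615/1349
  p_6/q_6 = 847936/18871
q_5 = 1349 ≤ 1546 < 18871 = q_6, so the answer is 60615/1349.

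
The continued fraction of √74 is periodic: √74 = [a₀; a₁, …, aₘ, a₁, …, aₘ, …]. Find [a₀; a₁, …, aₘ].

[8; 1, 1, 1, 1, 16]

a₀ = ⌊√74⌋ = 8.
With m₀=0, d₀=1 and mₖ₊₁ = dₖaₖ − mₖ, dₖ₊₁ = (n − mₖ₊₁²)/dₖ, aₖ₊₁ = ⌊(a₀+mₖ₊₁)/dₖ₊₁⌋:
  k=1: m=8, d=10, a=1
  k=2: m=2, d=7, a=1
  k=3: m=5, d=7, a=1
  k=4: m=2, d=10, a=1
  k=5: m=8, d=1, a=16
d=1 and a=2a₀=16 at k=5, so the next step gives (m, d) = (8, 10) again — its k=1 value — and the period has length 5.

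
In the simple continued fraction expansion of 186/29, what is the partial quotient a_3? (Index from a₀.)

2

186 = 6·29 + 12   →  a_0 = 6
29 = 2·12 + 5   →  a_1 = 2
12 = 2·5 + 2   →  a_2 = 2
5 = 2·2 + 1   →  a_3 = 2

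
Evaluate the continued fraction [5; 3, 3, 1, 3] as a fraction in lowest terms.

Using pₖ = aₖpₖ₋₁ + pₖ₋₂ and qₖ = aₖqₖ₋₁ + qₖ₋₂:
  k=0: a=5, p=5, q=1
  k=1: a=3, p=16, q=3
  k=2: a=3, p=53, q=10
  k=3: a=1, p=69, q=13
  k=4: a=3, p=260, q=49

260/49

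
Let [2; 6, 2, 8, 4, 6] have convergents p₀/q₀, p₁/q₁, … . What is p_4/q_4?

976/453

Using pₖ = aₖpₖ₋₁ + pₖ₋₂, qₖ = aₖqₖ₋₁ + qₖ₋₂ (with p₋₁=1, p₋₂=0, q₋₁=0, q₋₂=1):
  k=0: a=2, p=2, q=1
  k=1: a=6, p=13, q=6
  k=2: a=2, p=28, q=13
  k=3: a=8, p=237, q=110
  k=4: a=4, p=976, q=453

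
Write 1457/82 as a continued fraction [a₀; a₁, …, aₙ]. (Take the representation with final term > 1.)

1457 = 17·82 + 63
82 = 1·63 + 19
63 = 3·19 + 6
19 = 3·6 + 1
6 = 6·1 + 0  (stop)
So 1457/82 = [17; 1, 3, 3, 6].

[17; 1, 3, 3, 6]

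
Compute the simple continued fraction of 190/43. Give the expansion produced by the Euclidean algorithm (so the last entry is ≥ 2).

[4; 2, 2, 1, 1, 3]

190 = 4·43 + 18
43 = 2·18 + 7
18 = 2·7 + 4
7 = 1·4 + 3
4 = 1·3 + 1
3 = 3·1 + 0  (stop)
So 190/43 = [4; 2, 2, 1, 1, 3].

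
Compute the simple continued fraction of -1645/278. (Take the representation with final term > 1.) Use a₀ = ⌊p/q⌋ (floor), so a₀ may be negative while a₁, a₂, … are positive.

-1645 = -6×278 + 23
278 = 12×23 + 2
23 = 11×2 + 1
2 = 2×1 + 0  (stop)
So -1645/278 = [-6; 12, 11, 2].

[-6; 12, 11, 2]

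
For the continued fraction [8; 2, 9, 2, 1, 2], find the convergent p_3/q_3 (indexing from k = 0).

Using pₖ = aₖpₖ₋₁ + pₖ₋₂, qₖ = aₖqₖ₋₁ + qₖ₋₂ (with p₋₁=1, p₋₂=0, q₋₁=0, q₋₂=1):
  k=0: a=8, p=8, q=1
  k=1: a=2, p=17, q=2
  k=2: a=9, p=161, q=19
  k=3: a=2, p=339, q=40

339/40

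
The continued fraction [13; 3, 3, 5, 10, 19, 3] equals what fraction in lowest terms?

418729/31479

Using pₖ = aₖpₖ₋₁ + pₖ₋₂ and qₖ = aₖqₖ₋₁ + qₖ₋₂:
  k=0: a=13, p=13, q=1
  k=1: a=3, p=40, q=3
  k=2: a=3, p=133, q=10
  k=3: a=5, p=705, q=53
  k=4: a=10, p=7183, q=540
  k=5: a=19, p=137182, q=10313
  k=6: a=3, p=418729, q=31479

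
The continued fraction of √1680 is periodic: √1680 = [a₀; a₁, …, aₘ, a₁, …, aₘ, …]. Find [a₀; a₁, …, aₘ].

[40; 1, 80]

a₀ = ⌊√1680⌋ = 40.
With m₀=0, d₀=1 and mₖ₊₁ = dₖaₖ − mₖ, dₖ₊₁ = (n − mₖ₊₁²)/dₖ, aₖ₊₁ = ⌊(a₀+mₖ₊₁)/dₖ₊₁⌋:
  k=1: m=40, d=80, a=1
  k=2: m=40, d=1, a=80
d=1 and a=2a₀=80 at k=2, so the next step gives (m, d) = (40, 80) again — its k=1 value — and the period has length 2.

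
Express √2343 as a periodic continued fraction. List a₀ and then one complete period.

[48; 2, 2, 8, 2, 2, 96]

a₀ = ⌊√2343⌋ = 48.
With m₀=0, d₀=1 and mₖ₊₁ = dₖaₖ − mₖ, dₖ₊₁ = (n − mₖ₊₁²)/dₖ, aₖ₊₁ = ⌊(a₀+mₖ₊₁)/dₖ₊₁⌋:
  k=1: m=48, d=39, a=2
  k=2: m=30, d=37, a=2
  k=3: m=44, d=11, a=8
  k=4: m=44, d=37, a=2
  k=5: m=30, d=39, a=2
  k=6: m=48, d=1, a=96
d=1 and a=2a₀=96 at k=6, so the next step gives (m, d) = (48, 39) again — its k=1 value — and the period has length 6.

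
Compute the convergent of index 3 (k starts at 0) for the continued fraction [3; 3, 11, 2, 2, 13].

Using pₖ = aₖpₖ₋₁ + pₖ₋₂, qₖ = aₖqₖ₋₁ + qₖ₋₂ (with p₋₁=1, p₋₂=0, q₋₁=0, q₋₂=1):
  k=0: a=3, p=3, q=1
  k=1: a=3, p=10, q=3
  k=2: a=11, p=113, q=34
  k=3: a=2, p=236, q=71

236/71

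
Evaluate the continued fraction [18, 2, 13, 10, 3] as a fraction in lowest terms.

Fold from the inside: start with 3/1.
  10 + 1/3 = 31/3
  13 + 3/31 = 406/31
  2 + 31/406 = 843/406
  18 + 406/843 = 15580/843

15580/843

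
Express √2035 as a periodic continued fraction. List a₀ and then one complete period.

[45; 9, 90]

a₀ = ⌊√2035⌋ = 45.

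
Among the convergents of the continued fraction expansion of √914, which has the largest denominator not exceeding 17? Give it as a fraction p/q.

393/13

√914 = [30; 4, 3, 3, 4, 60, …] (period length 5).
Convergents:
  p_0/q_0 = 30/1
  p_1/q_1 = 121/4
  p_2/q_2 = 393/13
  p_3/q_3 = 1300/43
q_2 = 13 ≤ 17 < 43 = q_3, so the answer is 393/13.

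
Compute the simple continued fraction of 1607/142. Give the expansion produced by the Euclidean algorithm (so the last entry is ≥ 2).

1607 = 11·142 + 45
142 = 3·45 + 7
45 = 6·7 + 3
7 = 2·3 + 1
3 = 3·1 + 0  (stop)
So 1607/142 = [11; 3, 6, 2, 3].

[11; 3, 6, 2, 3]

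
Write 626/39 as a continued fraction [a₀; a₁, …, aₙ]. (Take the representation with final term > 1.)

626 = 16×39 + 2
39 = 19×2 + 1
2 = 2×1 + 0  (stop)
So 626/39 = [16; 19, 2].

[16; 19, 2]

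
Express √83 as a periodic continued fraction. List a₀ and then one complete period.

a₀ = ⌊√83⌋ = 9.

[9; 9, 18]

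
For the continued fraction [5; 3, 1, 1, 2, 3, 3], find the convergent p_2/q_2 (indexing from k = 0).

21/4

Using pₖ = aₖpₖ₋₁ + pₖ₋₂, qₖ = aₖqₖ₋₁ + qₖ₋₂ (with p₋₁=1, p₋₂=0, q₋₁=0, q₋₂=1):
  k=0: a=5, p=5, q=1
  k=1: a=3, p=16, q=3
  k=2: a=1, p=21, q=4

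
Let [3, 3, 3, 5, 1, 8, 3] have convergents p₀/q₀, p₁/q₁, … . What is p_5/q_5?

Using pₖ = aₖpₖ₋₁ + pₖ₋₂, qₖ = aₖqₖ₋₁ + qₖ₋₂ (with p₋₁=1, p₋₂=0, q₋₁=0, q₋₂=1):
  k=0: a=3, p=3, q=1
  k=1: a=3, p=10, q=3
  k=2: a=3, p=33, q=10
  k=3: a=5, p=175, q=53
  k=4: a=1, p=208, q=63
  k=5: a=8, p=1839, q=557

1839/557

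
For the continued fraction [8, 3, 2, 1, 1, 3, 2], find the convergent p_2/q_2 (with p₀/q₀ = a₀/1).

Using pₖ = aₖpₖ₋₁ + pₖ₋₂, qₖ = aₖqₖ₋₁ + qₖ₋₂ (with p₋₁=1, p₋₂=0, q₋₁=0, q₋₂=1):
  k=0: a=8, p=8, q=1
  k=1: a=3, p=25, q=3
  k=2: a=2, p=58, q=7

58/7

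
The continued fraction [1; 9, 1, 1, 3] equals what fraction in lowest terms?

Fold from the inside: start with 3/1.
  1 + 1/3 = 4/3
  1 + 3/4 = 7/4
  9 + 4/7 = 67/7
  1 + 7/67 = 74/67

74/67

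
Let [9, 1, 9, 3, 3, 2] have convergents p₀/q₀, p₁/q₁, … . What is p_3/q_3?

307/31

Using pₖ = aₖpₖ₋₁ + pₖ₋₂, qₖ = aₖqₖ₋₁ + qₖ₋₂ (with p₋₁=1, p₋₂=0, q₋₁=0, q₋₂=1):
  k=0: a=9, p=9, q=1
  k=1: a=1, p=10, q=1
  k=2: a=9, p=99, q=10
  k=3: a=3, p=307, q=31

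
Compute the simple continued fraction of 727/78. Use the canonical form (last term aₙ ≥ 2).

[9; 3, 8, 3]

727 = 9*78 + 25
78 = 3*25 + 3
25 = 8*3 + 1
3 = 3*1 + 0  (stop)
So 727/78 = [9; 3, 8, 3].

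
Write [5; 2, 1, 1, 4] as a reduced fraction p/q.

124/23

Fold from the inside: start with 4/1.
  1 + 1/4 = 5/4
  1 + 4/5 = 9/5
  2 + 5/9 = 23/9
  5 + 9/23 = 124/23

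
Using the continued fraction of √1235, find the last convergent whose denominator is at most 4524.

121031/3444

√1235 = [35; 7, 70, …] (period length 2).
Convergents:
  p_0/q_0 = 35/1
  p_1/q_1 = 246/7
  p_2/q_2 = 17255/491
  p_3/q_3 = 121031/3444
  p_4/q_4 = 8489425/241571
q_3 = 3444 ≤ 4524 < 241571 = q_4, so the answer is 121031/3444.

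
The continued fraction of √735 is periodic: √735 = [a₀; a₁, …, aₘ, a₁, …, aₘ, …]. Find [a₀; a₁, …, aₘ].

[27; 9, 54]

a₀ = ⌊√735⌋ = 27.
With m₀=0, d₀=1 and mₖ₊₁ = dₖaₖ − mₖ, dₖ₊₁ = (n − mₖ₊₁²)/dₖ, aₖ₊₁ = ⌊(a₀+mₖ₊₁)/dₖ₊₁⌋:
  k=1: m=27, d=6, a=9
  k=2: m=27, d=1, a=54
d=1 and a=2a₀=54 at k=2, so the next step gives (m, d) = (27, 6) again — its k=1 value — and the period has length 2.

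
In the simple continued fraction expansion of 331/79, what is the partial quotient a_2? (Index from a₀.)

331 = 4·79 + 15   →  a_0 = 4
79 = 5·15 + 4   →  a_1 = 5
15 = 3·4 + 3   →  a_2 = 3

3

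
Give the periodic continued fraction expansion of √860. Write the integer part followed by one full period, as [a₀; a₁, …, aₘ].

a₀ = ⌊√860⌋ = 29.
With m₀=0, d₀=1 and mₖ₊₁ = dₖaₖ − mₖ, dₖ₊₁ = (n − mₖ₊₁²)/dₖ, aₖ₊₁ = ⌊(a₀+mₖ₊₁)/dₖ₊₁⌋:
  k=1: m=29, d=19, a=3
  k=2: m=28, d=4, a=14
  k=3: m=28, d=19, a=3
  k=4: m=29, d=1, a=58
d=1 and a=2a₀=58 at k=4, so the next step gives (m, d) = (29, 19) again — its k=1 value — and the period has length 4.

[29; 3, 14, 3, 58]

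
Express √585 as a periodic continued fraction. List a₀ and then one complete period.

[24; 5, 2, 1, 4, 1, 2, 5, 48]

a₀ = ⌊√585⌋ = 24.
With m₀=0, d₀=1 and mₖ₊₁ = dₖaₖ − mₖ, dₖ₊₁ = (n − mₖ₊₁²)/dₖ, aₖ₊₁ = ⌊(a₀+mₖ₊₁)/dₖ₊₁⌋:
  k=1: m=24, d=9, a=5
  k=2: m=21, d=16, a=2
  k=3: m=11, d=29, a=1
  k=4: m=18, d=9, a=4
  k=5: m=18, d=29, a=1
  k=6: m=11, d=16, a=2
  k=7: m=21, d=9, a=5
  k=8: m=24, d=1, a=48
d=1 and a=2a₀=48 at k=8, so the next step gives (m, d) = (24, 9) again — its k=1 value — and the period has length 8.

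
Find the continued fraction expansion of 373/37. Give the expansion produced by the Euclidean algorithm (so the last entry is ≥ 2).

[10; 12, 3]

373 = 10×37 + 3
37 = 12×3 + 1
3 = 3×1 + 0  (stop)
So 373/37 = [10; 12, 3].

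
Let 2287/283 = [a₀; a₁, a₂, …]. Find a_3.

2287 = 8·283 + 23   →  a_0 = 8
283 = 12·23 + 7   →  a_1 = 12
23 = 3·7 + 2   →  a_2 = 3
7 = 3·2 + 1   →  a_3 = 3

3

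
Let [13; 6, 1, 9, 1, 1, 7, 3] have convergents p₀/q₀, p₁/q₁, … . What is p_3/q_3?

907/69

Using pₖ = aₖpₖ₋₁ + pₖ₋₂, qₖ = aₖqₖ₋₁ + qₖ₋₂ (with p₋₁=1, p₋₂=0, q₋₁=0, q₋₂=1):
  k=0: a=13, p=13, q=1
  k=1: a=6, p=79, q=6
  k=2: a=1, p=92, q=7
  k=3: a=9, p=907, q=69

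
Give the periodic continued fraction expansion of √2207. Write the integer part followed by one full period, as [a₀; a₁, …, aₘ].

a₀ = ⌊√2207⌋ = 46.
With m₀=0, d₀=1 and mₖ₊₁ = dₖaₖ − mₖ, dₖ₊₁ = (n − mₖ₊₁²)/dₖ, aₖ₊₁ = ⌊(a₀+mₖ₊₁)/dₖ₊₁⌋:
  k=1: m=46, d=91, a=1
  k=2: m=45, d=2, a=45
  k=3: m=45, d=91, a=1
  k=4: m=46, d=1, a=92
d=1 and a=2a₀=92 at k=4, so the next step gives (m, d) = (46, 91) again — its k=1 value — and the period has length 4.

[46; 1, 45, 1, 92]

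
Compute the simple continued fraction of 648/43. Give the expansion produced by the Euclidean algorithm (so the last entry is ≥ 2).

648 = 15*43 + 3
43 = 14*3 + 1
3 = 3*1 + 0  (stop)
So 648/43 = [15; 14, 3].

[15; 14, 3]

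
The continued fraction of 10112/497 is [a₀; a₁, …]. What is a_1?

2

10112 = 20·497 + 172   →  a_0 = 20
497 = 2·172 + 153   →  a_1 = 2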